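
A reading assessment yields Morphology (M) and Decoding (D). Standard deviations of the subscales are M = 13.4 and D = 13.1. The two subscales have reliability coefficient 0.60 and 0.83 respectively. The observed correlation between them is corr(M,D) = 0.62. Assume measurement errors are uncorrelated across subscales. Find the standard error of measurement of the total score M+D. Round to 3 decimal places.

Var(total) = 351.17 + 217.67 = 568.84.
True-score variance = 250.172 + 217.67 = 467.842, so reliability = 0.8224.
Error variance = 568.84 − 467.842 = 100.998; SEM = √100.998 = 10.050.

10.050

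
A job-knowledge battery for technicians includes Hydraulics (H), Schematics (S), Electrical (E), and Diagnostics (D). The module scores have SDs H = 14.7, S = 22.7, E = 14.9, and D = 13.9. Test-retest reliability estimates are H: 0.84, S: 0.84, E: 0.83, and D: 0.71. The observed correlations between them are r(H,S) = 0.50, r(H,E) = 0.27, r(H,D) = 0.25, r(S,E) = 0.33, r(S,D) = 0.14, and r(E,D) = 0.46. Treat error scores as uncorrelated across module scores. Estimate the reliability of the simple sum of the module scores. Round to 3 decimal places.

0.904

Var(H+S+E+D) = 14.7² + 22.7² + 14.9² + 13.9² + 2·[14.7·22.7·0.50 + 14.7·14.9·0.27 + 14.7·13.9·0.25 + 22.7·14.9·0.33 + 22.7·13.9·0.14 + 14.9·13.9·0.46] = 1146.6 + 1056.25 = 2202.85.
Under uncorrelated errors the observed covariances equal the true-score covariances, so only the own-variance terms attenuate.
True-score variance = [14.7²·0.84 + 22.7²·0.84 + 14.9²·0.83 + 13.9²·0.71] + 1056.25 = 935.807 + 1056.25 = 1992.06.
Reliability = 1992.06 / 2202.85 = 0.904.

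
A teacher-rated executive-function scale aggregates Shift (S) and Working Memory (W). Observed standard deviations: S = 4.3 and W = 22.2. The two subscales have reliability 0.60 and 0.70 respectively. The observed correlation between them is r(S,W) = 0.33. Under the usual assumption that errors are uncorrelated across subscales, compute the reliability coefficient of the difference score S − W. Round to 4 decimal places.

0.6537

Var(S−W) = 4.3² + 22.2² − 2·4.3·22.2·0.33 = 511.33 − 63.0036 = 448.326.
With uncorrelated errors the cross-covariances are all true-score covariance, so they carry over unchanged; only the diagonal terms shrink to ρᵢσᵢ².
True-score variance = [4.3²·0.60 + 22.2²·0.70] − 63.0036 = 356.082 − 63.0036 = 293.078.
Reliability = 293.078 / 448.326 = 0.6537.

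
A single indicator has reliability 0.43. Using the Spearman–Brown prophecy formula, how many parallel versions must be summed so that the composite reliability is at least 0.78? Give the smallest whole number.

5

k ≥ ρ*(1−ρ₁)/(ρ₁(1−ρ*)) = 0.78·0.57 / (0.43·0.22) = 4.700.
Smallest integer k = 5.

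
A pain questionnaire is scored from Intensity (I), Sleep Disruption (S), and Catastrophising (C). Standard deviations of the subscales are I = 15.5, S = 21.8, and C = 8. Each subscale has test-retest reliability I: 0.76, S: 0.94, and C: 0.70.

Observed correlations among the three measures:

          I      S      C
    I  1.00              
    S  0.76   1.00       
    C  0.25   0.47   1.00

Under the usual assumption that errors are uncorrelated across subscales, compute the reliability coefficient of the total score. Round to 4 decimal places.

Var(I+S+C) = 15.5² + 21.8² + 8² + 2·[15.5·21.8·0.76 + 15.5·8·0.25 + 21.8·8·0.47] = 779.49 + 739.544 = 1519.03.
Under uncorrelated errors the observed covariances equal the true-score covariances, so only the own-variance terms attenuate.
True-score variance = [15.5²·0.76 + 21.8²·0.94 + 8²·0.70] + 739.544 = 674.116 + 739.544 = 1413.66.
Reliability = 1413.66 / 1519.03 = 0.9306.

0.9306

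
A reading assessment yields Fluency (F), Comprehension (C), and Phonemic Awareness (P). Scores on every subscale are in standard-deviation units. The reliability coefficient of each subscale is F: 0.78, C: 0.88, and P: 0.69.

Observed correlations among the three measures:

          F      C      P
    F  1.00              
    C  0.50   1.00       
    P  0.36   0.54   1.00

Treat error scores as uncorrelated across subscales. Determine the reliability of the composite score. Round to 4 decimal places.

0.8879

Var(F+C+P) = 3 + 2·[0.50 + 0.36 + 0.54] = 3 + 2.8 = 5.8.
Under uncorrelated errors the observed covariances equal the true-score covariances, so only the own-variance terms attenuate.
True-score variance = [0.78 + 0.88 + 0.69] + 2.8 = 2.35 + 2.8 = 5.15.
Reliability = 5.15 / 5.8 = 0.8879.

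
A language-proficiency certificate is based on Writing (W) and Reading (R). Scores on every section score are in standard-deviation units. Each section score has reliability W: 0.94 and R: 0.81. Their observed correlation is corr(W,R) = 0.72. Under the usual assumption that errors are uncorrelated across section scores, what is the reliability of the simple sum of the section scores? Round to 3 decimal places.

Var(W+R) = 2 + 2·[0.72] = 2 + 1.44 = 3.44.
Because errors are independent across components, Cov(Tᵢ,Tⱼ) = Cov(Xᵢ,Xⱼ); the off-diagonal part of the true-score variance is the same as above.
True-score variance = [0.94 + 0.81] + 1.44 = 1.75 + 1.44 = 3.19.
Reliability = 3.19 / 3.44 = 0.927.

0.927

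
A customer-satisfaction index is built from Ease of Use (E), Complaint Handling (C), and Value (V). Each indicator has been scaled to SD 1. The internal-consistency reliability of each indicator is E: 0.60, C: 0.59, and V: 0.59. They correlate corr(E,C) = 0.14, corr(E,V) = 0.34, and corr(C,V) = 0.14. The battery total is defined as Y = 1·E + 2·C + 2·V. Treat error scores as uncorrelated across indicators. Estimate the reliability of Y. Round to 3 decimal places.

Var(Y) = 1 + 2² + 2² + 2·[2·0.14 + 2·0.34 + 4·0.14] = 9 + 3.04 = 12.04.
Because errors are independent across components, Cov(Tᵢ,Tⱼ) = Cov(Xᵢ,Xⱼ); the off-diagonal part of the true-score variance is the same as above.
True-score variance = [0.60 + 2²·0.59 + 2²·0.59] + 3.04 = 5.32 + 3.04 = 8.36.
Reliability = 8.36 / 12.04 = 0.694.

0.694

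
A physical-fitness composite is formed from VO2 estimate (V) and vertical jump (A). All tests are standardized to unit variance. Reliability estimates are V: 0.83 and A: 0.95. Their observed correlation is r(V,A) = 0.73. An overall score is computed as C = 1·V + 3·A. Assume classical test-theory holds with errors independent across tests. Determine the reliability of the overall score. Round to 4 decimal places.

Var(C) = 1 + 3² + 2·[3·0.73] = 10 + 4.38 = 14.38.
With uncorrelated errors the cross-covariances are all true-score covariance, so they carry over unchanged; only the diagonal terms shrink to ρᵢσᵢ².
True-score variance = [0.83 + 3²·0.95] + 4.38 = 9.38 + 4.38 = 13.76.
Reliability = 13.76 / 14.38 = 0.9569.

0.9569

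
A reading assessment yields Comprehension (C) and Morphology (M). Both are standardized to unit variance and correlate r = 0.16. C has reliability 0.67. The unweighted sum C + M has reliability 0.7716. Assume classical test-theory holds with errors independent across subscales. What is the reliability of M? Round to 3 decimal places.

Var(C+M) = 2 + 2·0.16 = 2.320.
True-score variance = ρ_C + ρ_M + 2·0.16, so 0.7716 = (0.67 + ρ_M + 0.32) / 2.320.
ρ_M = 0.7716·2.320 − 0.67 − 0.32 = 0.800.

0.800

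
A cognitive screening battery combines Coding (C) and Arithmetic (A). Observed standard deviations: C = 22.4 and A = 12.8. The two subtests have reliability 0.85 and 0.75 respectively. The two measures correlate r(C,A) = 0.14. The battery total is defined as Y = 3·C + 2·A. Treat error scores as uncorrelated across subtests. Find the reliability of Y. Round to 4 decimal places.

0.8512

Var(Y) = 3²·22.4² + 2²·12.8² + 2·[6·22.4·12.8·0.14] = 5171.2 + 481.69 = 5652.89.
Because errors are independent across components, Cov(Tᵢ,Tⱼ) = Cov(Xᵢ,Xⱼ); the off-diagonal part of the true-score variance is the same as above.
True-score variance = [3²·22.4²·0.85 + 2²·12.8²·0.75] + 481.69 = 4329.98 + 481.69 = 4811.67.
Reliability = 4811.67 / 5652.89 = 0.8512.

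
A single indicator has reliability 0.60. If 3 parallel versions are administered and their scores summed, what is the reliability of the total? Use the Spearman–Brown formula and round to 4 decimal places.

0.8182

ρ_k = kρ / (1 + (k−1)ρ) = 3·0.60 / (1 + 2·0.60) = 1.800 / 2.200 = 0.8182.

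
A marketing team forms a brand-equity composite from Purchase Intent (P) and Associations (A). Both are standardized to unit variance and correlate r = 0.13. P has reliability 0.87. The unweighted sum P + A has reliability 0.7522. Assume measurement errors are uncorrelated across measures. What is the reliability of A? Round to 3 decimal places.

0.570

Var(P+A) = 2 + 2·0.13 = 2.260.
True-score variance = ρ_P + ρ_A + 2·0.13, so 0.7522 = (0.87 + ρ_A + 0.26) / 2.260.
ρ_A = 0.7522·2.260 − 0.87 − 0.26 = 0.570.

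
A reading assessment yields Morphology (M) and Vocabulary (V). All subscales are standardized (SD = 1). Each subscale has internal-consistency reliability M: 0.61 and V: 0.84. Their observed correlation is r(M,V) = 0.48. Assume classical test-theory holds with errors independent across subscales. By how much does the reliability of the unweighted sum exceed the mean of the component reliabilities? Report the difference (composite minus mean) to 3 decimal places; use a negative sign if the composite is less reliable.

Var(sum) = 2 + 0.96 = 2.96; true-score variance = 1.45 + 0.96 = 2.41; composite reliability = 0.8142.
Mean component reliability = 0.7250.
Difference = 0.8142 − 0.7250 = 0.089.

0.089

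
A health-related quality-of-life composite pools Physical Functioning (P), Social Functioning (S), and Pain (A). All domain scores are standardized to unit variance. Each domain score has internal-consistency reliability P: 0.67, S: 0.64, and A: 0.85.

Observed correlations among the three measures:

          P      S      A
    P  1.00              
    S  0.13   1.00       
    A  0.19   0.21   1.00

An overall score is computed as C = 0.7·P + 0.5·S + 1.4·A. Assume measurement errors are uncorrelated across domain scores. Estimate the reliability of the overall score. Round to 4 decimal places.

Var(C) = 0.7² + 0.5² + 1.4² + 2·[0.35·0.13 + 0.98·0.19 + 0.7·0.21] = 2.7 + 0.7574 = 3.4574.
Because errors are independent across components, Cov(Tᵢ,Tⱼ) = Cov(Xᵢ,Xⱼ); the off-diagonal part of the true-score variance is the same as above.
True-score variance = [0.7²·0.67 + 0.5²·0.64 + 1.4²·0.85] + 0.7574 = 2.1543 + 0.7574 = 2.9117.
Reliability = 2.9117 / 3.4574 = 0.8422.

0.8422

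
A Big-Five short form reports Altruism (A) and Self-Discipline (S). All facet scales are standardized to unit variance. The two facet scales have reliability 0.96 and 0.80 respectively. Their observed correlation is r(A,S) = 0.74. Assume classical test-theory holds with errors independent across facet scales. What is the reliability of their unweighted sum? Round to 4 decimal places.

0.9310

Var(A+S) = 2 + 2·[0.74] = 2 + 1.48 = 3.48.
Under uncorrelated errors the observed covariances equal the true-score covariances, so only the own-variance terms attenuate.
True-score variance = [0.96 + 0.80] + 1.48 = 1.76 + 1.48 = 3.24.
Reliability = 3.24 / 3.48 = 0.9310.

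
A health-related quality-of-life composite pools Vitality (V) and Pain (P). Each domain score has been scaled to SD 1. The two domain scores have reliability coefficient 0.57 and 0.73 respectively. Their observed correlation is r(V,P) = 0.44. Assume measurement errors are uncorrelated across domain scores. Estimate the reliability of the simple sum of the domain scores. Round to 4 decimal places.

0.7569

Var(V+P) = 2 + 2·[0.44] = 2 + 0.88 = 2.88.
Because errors are independent across components, Cov(Tᵢ,Tⱼ) = Cov(Xᵢ,Xⱼ); the off-diagonal part of the true-score variance is the same as above.
True-score variance = [0.57 + 0.73] + 0.88 = 1.3 + 0.88 = 2.18.
Reliability = 2.18 / 2.88 = 0.7569.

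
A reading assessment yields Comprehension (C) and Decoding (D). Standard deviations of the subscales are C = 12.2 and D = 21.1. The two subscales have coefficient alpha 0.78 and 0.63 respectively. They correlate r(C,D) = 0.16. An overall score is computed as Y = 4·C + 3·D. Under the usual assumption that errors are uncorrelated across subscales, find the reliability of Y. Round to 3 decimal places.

0.728

Var(Y) = 4²·12.2² + 3²·21.1² + 2·[12·12.2·21.1·0.16] = 6388.33 + 988.493 = 7376.82.
Under uncorrelated errors the observed covariances equal the true-score covariances, so only the own-variance terms attenuate.
True-score variance = [4²·12.2²·0.78 + 3²·21.1²·0.63] + 988.493 = 4381.86 + 988.493 = 5370.36.
Reliability = 5370.36 / 7376.82 = 0.728.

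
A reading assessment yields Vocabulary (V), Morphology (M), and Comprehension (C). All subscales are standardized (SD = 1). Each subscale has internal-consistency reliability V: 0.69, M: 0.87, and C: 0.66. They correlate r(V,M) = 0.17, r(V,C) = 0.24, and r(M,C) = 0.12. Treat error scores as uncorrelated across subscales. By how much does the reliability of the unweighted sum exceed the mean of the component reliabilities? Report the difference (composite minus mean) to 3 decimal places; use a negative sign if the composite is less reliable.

0.068

Var(sum) = 3 + 1.06 = 4.06; true-score variance = 2.22 + 1.06 = 3.28; composite reliability = 0.8079.
Mean component reliability = 0.7400.
Difference = 0.8079 − 0.7400 = 0.068.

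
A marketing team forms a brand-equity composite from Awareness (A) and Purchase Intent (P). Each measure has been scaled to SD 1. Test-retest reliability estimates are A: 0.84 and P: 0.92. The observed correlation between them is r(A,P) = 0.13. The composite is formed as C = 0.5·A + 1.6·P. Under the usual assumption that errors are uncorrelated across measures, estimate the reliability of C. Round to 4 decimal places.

0.9189

Var(C) = 0.5² + 1.6² + 2·[0.8·0.13] = 2.81 + 0.208 = 3.018.
Because errors are independent across components, Cov(Tᵢ,Tⱼ) = Cov(Xᵢ,Xⱼ); the off-diagonal part of the true-score variance is the same as above.
True-score variance = [0.5²·0.84 + 1.6²·0.92] + 0.208 = 2.5652 + 0.208 = 2.7732.
Reliability = 2.7732 / 3.018 = 0.9189.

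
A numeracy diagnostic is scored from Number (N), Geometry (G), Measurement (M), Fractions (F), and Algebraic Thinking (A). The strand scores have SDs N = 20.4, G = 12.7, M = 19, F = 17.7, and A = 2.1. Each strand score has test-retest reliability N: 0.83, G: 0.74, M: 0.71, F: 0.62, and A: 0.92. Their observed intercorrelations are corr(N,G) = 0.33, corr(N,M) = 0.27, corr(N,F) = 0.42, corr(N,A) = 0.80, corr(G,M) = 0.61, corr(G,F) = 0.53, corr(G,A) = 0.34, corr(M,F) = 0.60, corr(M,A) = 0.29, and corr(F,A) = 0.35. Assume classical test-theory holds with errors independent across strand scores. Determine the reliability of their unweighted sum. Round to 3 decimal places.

0.888

Var(N+G+M+F+A) = 20.4² + 12.7² + 19² + 17.7² + 2.1² + 2·[20.4·12.7·0.33 + 20.4·19·0.27 + 20.4·17.7·0.42 + 20.4·2.1·0.80 + 12.7·19·0.61 + 12.7·17.7·0.53 + 12.7·2.1·0.34 + 19·17.7·0.60 + 19·2.1·0.29 + 17.7·2.1·0.35] = 1256.15 + 1755.67 = 3011.82.
With uncorrelated errors the cross-covariances are all true-score covariance, so they carry over unchanged; only the diagonal terms shrink to ρᵢσᵢ².
True-score variance = [20.4²·0.83 + 12.7²·0.74 + 19²·0.71 + 17.7²·0.62 + 2.1²·0.92] + 1755.67 = 919.374 + 1755.67 = 2675.04.
Reliability = 2675.04 / 3011.82 = 0.888.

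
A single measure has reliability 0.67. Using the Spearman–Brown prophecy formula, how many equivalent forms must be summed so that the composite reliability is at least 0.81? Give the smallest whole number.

3

k ≥ ρ*(1−ρ₁)/(ρ₁(1−ρ*)) = 0.81·0.33 / (0.67·0.19) = 2.100.
Smallest integer k = 3.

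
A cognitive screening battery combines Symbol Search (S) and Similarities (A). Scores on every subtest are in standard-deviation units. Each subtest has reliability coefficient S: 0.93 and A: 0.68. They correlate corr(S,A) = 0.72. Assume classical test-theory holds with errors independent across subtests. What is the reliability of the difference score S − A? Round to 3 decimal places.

0.304

Var(S−A) = 1 + 1 − 2·0.72 = 2 − 1.44 = 0.56.
With uncorrelated errors the cross-covariances are all true-score covariance, so they carry over unchanged; only the diagonal terms shrink to ρᵢσᵢ².
True-score variance = [0.93 + 0.68] − 1.44 = 1.61 − 1.44 = 0.17.
Reliability = 0.17 / 0.56 = 0.304.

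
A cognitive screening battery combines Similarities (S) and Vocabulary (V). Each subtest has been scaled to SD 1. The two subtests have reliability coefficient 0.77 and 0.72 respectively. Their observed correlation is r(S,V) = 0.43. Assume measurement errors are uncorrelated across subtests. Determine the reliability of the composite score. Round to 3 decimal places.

0.822

Var(S+V) = 2 + 2·[0.43] = 2 + 0.86 = 2.86.
Under uncorrelated errors the observed covariances equal the true-score covariances, so only the own-variance terms attenuate.
True-score variance = [0.77 + 0.72] + 0.86 = 1.49 + 0.86 = 2.35.
Reliability = 2.35 / 2.86 = 0.822.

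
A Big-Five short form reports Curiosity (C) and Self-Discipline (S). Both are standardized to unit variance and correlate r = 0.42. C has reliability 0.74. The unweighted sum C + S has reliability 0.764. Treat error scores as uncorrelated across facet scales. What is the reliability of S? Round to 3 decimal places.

0.590

Var(C+S) = 2 + 2·0.42 = 2.840.
True-score variance = ρ_C + ρ_S + 2·0.42, so 0.764 = (0.74 + ρ_S + 0.84) / 2.840.
ρ_S = 0.764·2.840 − 0.74 − 0.84 = 0.590.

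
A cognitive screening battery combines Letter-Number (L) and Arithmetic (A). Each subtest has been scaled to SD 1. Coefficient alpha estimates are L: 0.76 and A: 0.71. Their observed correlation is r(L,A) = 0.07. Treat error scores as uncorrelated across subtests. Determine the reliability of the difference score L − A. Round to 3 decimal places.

0.715

Var(L−A) = 1 + 1 − 2·0.07 = 2 − 0.14 = 1.86.
With uncorrelated errors the cross-covariances are all true-score covariance, so they carry over unchanged; only the diagonal terms shrink to ρᵢσᵢ².
True-score variance = [0.76 + 0.71] − 0.14 = 1.47 − 0.14 = 1.33.
Reliability = 1.33 / 1.86 = 0.715.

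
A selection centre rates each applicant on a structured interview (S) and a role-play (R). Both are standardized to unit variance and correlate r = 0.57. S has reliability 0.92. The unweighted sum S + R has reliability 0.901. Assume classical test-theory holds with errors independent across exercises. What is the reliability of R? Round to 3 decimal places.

Var(S+R) = 2 + 2·0.57 = 3.140.
True-score variance = ρ_S + ρ_R + 2·0.57, so 0.901 = (0.92 + ρ_R + 1.14) / 3.140.
ρ_R = 0.901·3.140 − 0.92 − 1.14 = 0.769.

0.769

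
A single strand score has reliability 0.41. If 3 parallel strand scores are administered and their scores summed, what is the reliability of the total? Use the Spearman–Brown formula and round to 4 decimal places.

ρ_k = kρ / (1 + (k−1)ρ) = 3·0.41 / (1 + 2·0.41) = 1.230 / 1.820 = 0.6758.

0.6758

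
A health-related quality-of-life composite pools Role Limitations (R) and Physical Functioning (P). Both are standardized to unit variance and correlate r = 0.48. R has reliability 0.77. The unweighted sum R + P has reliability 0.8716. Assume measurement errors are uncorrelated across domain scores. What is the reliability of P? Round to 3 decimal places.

Var(R+P) = 2 + 2·0.48 = 2.960.
True-score variance = ρ_R + ρ_P + 2·0.48, so 0.8716 = (0.77 + ρ_P + 0.96) / 2.960.
ρ_P = 0.8716·2.960 − 0.77 − 0.96 = 0.850.

0.850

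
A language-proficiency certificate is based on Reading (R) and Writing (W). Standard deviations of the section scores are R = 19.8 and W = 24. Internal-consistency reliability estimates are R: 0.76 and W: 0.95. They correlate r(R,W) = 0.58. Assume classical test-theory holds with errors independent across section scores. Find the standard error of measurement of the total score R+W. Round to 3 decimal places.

11.086

Var(total) = 968.04 + 551.232 = 1519.27.
True-score variance = 845.15 + 551.232 = 1396.38, so reliability = 0.9191.
Error variance = 1519.27 − 1396.38 = 122.89; SEM = √122.89 = 11.086.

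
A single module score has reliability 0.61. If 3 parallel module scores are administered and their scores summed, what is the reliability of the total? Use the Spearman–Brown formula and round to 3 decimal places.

ρ_k = kρ / (1 + (k−1)ρ) = 3·0.61 / (1 + 2·0.61) = 1.830 / 2.220 = 0.824.

0.824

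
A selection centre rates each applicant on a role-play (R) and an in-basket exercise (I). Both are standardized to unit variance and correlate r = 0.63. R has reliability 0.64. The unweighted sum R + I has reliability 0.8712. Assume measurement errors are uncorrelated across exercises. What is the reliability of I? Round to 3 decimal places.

Var(R+I) = 2 + 2·0.63 = 3.260.
True-score variance = ρ_R + ρ_I + 2·0.63, so 0.8712 = (0.64 + ρ_I + 1.26) / 3.260.
ρ_I = 0.8712·3.260 − 0.64 − 1.26 = 0.940.

0.940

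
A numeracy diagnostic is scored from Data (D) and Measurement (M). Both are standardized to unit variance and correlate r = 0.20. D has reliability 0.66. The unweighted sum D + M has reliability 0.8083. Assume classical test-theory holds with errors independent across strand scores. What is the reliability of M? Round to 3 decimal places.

Var(D+M) = 2 + 2·0.20 = 2.400.
True-score variance = ρ_D + ρ_M + 2·0.20, so 0.8083 = (0.66 + ρ_M + 0.40) / 2.400.
ρ_M = 0.8083·2.400 − 0.66 − 0.40 = 0.880.

0.880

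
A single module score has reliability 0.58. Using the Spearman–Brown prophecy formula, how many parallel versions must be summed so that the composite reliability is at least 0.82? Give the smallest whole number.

4

k ≥ ρ*(1−ρ₁)/(ρ₁(1−ρ*)) = 0.82·0.42 / (0.58·0.18) = 3.299.
Smallest integer k = 4.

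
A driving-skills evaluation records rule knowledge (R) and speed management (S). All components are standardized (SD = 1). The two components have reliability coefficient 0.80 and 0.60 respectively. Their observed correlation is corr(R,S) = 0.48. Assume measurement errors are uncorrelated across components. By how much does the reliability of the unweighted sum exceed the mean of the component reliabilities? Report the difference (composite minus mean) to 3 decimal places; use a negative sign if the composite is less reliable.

0.097

Var(sum) = 2 + 0.96 = 2.96; true-score variance = 1.4 + 0.96 = 2.36; composite reliability = 0.7973.
Mean component reliability = 0.7000.
Difference = 0.7973 − 0.7000 = 0.097.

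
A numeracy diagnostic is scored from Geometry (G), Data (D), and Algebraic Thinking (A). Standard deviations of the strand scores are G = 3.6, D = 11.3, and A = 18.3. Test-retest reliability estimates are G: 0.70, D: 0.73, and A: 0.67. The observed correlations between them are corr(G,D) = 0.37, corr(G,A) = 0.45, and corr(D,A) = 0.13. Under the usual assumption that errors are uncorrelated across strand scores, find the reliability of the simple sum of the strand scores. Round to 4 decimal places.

0.7594

Var(G+D+A) = 3.6² + 11.3² + 18.3² + 2·[3.6·11.3·0.37 + 3.6·18.3·0.45 + 11.3·18.3·0.13] = 475.54 + 143.161 = 618.701.
Because errors are independent across components, Cov(Tᵢ,Tⱼ) = Cov(Xᵢ,Xⱼ); the off-diagonal part of the true-score variance is the same as above.
True-score variance = [3.6²·0.70 + 11.3²·0.73 + 18.3²·0.67] + 143.161 = 326.662 + 143.161 = 469.823.
Reliability = 469.823 / 618.701 = 0.7594.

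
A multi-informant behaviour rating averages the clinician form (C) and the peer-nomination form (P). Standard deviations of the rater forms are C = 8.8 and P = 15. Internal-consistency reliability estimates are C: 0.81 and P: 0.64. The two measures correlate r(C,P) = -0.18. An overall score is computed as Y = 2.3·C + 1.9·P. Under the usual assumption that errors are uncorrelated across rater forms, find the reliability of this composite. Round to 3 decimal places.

Var(Y) = 2.3²·8.8² + 1.9²·15² + 2·[4.37·8.8·15·(-0.18)] = 1221.91 − 207.662 = 1014.25.
With uncorrelated errors the cross-covariances are all true-score covariance, so they carry over unchanged; only the diagonal terms shrink to ρᵢσᵢ².
True-score variance = [2.3²·8.8²·0.81 + 1.9²·15²·0.64] − 207.662 = 851.663 − 207.662 = 644.
Reliability = 644 / 1014.25 = 0.635.

0.635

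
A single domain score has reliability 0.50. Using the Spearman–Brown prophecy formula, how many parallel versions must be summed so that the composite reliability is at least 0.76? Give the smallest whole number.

k ≥ ρ*(1−ρ₁)/(ρ₁(1−ρ*)) = 0.76·0.50 / (0.50·0.24) = 3.167.
Smallest integer k = 4.

4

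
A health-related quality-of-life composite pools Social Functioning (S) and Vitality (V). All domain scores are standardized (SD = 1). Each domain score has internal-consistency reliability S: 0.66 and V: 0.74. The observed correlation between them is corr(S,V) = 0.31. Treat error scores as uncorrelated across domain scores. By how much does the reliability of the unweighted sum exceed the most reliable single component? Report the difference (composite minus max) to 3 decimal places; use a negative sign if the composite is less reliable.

0.031

Var(sum) = 2 + 0.62 = 2.62; true-score variance = 1.4 + 0.62 = 2.02; composite reliability = 0.7710.
Max component reliability = 0.7400.
Difference = 0.7710 − 0.7400 = 0.031.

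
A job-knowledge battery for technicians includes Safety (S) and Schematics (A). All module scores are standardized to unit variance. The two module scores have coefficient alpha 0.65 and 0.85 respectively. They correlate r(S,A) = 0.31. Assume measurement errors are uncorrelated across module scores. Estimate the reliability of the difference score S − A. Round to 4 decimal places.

Var(S−A) = 1 + 1 − 2·0.31 = 2 − 0.62 = 1.38.
Under uncorrelated errors the observed covariances equal the true-score covariances, so only the own-variance terms attenuate.
True-score variance = [0.65 + 0.85] − 0.62 = 1.5 − 0.62 = 0.88.
Reliability = 0.88 / 1.38 = 0.6377.

0.6377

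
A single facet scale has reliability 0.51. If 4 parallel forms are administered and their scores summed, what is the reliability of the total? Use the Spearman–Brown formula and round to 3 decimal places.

ρ_k = kρ / (1 + (k−1)ρ) = 4·0.51 / (1 + 3·0.51) = 2.040 / 2.530 = 0.806.

0.806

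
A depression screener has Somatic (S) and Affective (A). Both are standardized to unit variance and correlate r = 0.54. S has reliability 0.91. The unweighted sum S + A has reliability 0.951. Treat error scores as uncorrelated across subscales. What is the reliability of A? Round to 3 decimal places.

0.939

Var(S+A) = 2 + 2·0.54 = 3.080.
True-score variance = ρ_S + ρ_A + 2·0.54, so 0.951 = (0.91 + ρ_A + 1.08) / 3.080.
ρ_A = 0.951·3.080 − 0.91 − 1.08 = 0.939.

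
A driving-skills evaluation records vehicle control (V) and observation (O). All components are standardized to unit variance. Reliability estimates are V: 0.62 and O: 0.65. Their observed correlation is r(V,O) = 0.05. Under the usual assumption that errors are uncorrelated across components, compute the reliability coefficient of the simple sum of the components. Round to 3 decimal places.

0.652

Var(V+O) = 2 + 2·[0.05] = 2 + 0.1 = 2.1.
Under uncorrelated errors the observed covariances equal the true-score covariances, so only the own-variance terms attenuate.
True-score variance = [0.62 + 0.65] + 0.1 = 1.27 + 0.1 = 1.37.
Reliability = 1.37 / 2.1 = 0.652.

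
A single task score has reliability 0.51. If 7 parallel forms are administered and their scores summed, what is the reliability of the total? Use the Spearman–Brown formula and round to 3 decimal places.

ρ_k = kρ / (1 + (k−1)ρ) = 7·0.51 / (1 + 6·0.51) = 3.570 / 4.060 = 0.879.

0.879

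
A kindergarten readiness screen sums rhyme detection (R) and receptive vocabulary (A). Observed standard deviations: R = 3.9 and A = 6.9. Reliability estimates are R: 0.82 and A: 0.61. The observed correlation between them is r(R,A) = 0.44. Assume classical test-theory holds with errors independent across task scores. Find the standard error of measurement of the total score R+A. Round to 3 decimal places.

Var(total) = 62.82 + 23.6808 = 86.5008.
True-score variance = 41.5143 + 23.6808 = 65.1951, so reliability = 0.7537.
Error variance = 86.5008 − 65.1951 = 21.3057; SEM = √21.3057 = 4.616.

4.616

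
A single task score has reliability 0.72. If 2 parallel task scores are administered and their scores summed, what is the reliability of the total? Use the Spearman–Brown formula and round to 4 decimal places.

ρ_k = kρ / (1 + (k−1)ρ) = 2·0.72 / (1 + 1·0.72) = 1.440 / 1.720 = 0.8372.

0.8372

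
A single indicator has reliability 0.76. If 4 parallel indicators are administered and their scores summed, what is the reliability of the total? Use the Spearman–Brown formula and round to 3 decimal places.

0.927

ρ_k = kρ / (1 + (k−1)ρ) = 4·0.76 / (1 + 3·0.76) = 3.040 / 3.280 = 0.927.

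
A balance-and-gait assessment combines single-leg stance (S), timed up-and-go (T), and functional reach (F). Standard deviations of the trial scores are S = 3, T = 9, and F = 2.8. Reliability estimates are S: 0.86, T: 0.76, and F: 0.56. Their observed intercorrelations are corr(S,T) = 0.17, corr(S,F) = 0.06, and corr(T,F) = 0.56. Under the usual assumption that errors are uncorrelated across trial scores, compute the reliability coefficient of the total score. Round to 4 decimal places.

0.8228

Var(S+T+F) = 3² + 9² + 2.8² + 2·[3·9·0.17 + 3·2.8·0.06 + 9·2.8·0.56] = 97.84 + 38.412 = 136.252.
Under uncorrelated errors the observed covariances equal the true-score covariances, so only the own-variance terms attenuate.
True-score variance = [3²·0.86 + 9²·0.76 + 2.8²·0.56] + 38.412 = 73.6904 + 38.412 = 112.102.
Reliability = 112.102 / 136.252 = 0.8228.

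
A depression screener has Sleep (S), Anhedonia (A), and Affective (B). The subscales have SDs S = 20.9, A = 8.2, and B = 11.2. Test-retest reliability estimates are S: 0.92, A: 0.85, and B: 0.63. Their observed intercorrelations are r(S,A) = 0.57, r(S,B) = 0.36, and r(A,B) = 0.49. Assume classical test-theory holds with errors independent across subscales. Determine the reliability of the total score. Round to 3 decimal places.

Var(S+A+B) = 20.9² + 8.2² + 11.2² + 2·[20.9·8.2·0.57 + 20.9·11.2·0.36 + 8.2·11.2·0.49] = 629.49 + 453.914 = 1083.4.
Under uncorrelated errors the observed covariances equal the true-score covariances, so only the own-variance terms attenuate.
True-score variance = [20.9²·0.92 + 8.2²·0.85 + 11.2²·0.63] + 453.914 = 538.046 + 453.914 = 991.96.
Reliability = 991.96 / 1083.4 = 0.916.

0.916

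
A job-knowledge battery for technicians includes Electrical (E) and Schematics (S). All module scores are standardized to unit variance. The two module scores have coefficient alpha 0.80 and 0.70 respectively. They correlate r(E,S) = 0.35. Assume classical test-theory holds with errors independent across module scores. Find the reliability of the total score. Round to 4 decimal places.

Var(E+S) = 2 + 2·[0.35] = 2 + 0.7 = 2.7.
Under uncorrelated errors the observed covariances equal the true-score covariances, so only the own-variance terms attenuate.
True-score variance = [0.80 + 0.70] + 0.7 = 1.5 + 0.7 = 2.2.
Reliability = 2.2 / 2.7 = 0.8148.

0.8148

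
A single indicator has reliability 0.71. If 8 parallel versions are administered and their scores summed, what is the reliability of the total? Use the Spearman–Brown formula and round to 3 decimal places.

ρ_k = kρ / (1 + (k−1)ρ) = 8·0.71 / (1 + 7·0.71) = 5.680 / 5.970 = 0.951.

0.951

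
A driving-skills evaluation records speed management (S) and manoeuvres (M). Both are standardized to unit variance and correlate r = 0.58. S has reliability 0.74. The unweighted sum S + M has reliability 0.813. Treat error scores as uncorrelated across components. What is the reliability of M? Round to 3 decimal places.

0.669

Var(S+M) = 2 + 2·0.58 = 3.160.
True-score variance = ρ_S + ρ_M + 2·0.58, so 0.813 = (0.74 + ρ_M + 1.16) / 3.160.
ρ_M = 0.813·3.160 − 0.74 − 1.16 = 0.669.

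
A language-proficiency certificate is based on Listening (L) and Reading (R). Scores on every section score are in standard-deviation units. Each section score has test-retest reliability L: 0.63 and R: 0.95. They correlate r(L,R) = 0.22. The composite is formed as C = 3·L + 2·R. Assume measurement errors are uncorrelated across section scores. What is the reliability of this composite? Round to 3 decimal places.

0.774

Var(C) = 3² + 2² + 2·[6·0.22] = 13 + 2.64 = 15.64.
With uncorrelated errors the cross-covariances are all true-score covariance, so they carry over unchanged; only the diagonal terms shrink to ρᵢσᵢ².
True-score variance = [3²·0.63 + 2²·0.95] + 2.64 = 9.47 + 2.64 = 12.11.
Reliability = 12.11 / 15.64 = 0.774.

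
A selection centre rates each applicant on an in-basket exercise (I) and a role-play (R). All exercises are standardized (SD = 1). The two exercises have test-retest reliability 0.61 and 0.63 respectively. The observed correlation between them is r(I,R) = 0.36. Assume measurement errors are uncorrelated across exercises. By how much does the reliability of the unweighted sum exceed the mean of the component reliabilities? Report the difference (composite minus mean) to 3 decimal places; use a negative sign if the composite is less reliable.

Var(sum) = 2 + 0.72 = 2.72; true-score variance = 1.24 + 0.72 = 1.96; composite reliability = 0.7206.
Mean component reliability = 0.6200.
Difference = 0.7206 − 0.6200 = 0.101.

0.101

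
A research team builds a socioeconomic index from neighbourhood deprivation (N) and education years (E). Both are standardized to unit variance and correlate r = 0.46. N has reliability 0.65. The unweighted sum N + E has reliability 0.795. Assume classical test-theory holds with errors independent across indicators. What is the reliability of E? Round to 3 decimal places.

0.751

Var(N+E) = 2 + 2·0.46 = 2.920.
True-score variance = ρ_N + ρ_E + 2·0.46, so 0.795 = (0.65 + ρ_E + 0.92) / 2.920.
ρ_E = 0.795·2.920 − 0.65 − 0.92 = 0.751.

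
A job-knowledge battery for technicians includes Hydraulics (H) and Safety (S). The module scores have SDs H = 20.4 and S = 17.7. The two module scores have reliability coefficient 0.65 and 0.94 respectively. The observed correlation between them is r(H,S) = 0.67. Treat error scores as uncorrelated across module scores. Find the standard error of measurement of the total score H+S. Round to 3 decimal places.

12.824

Var(total) = 729.45 + 483.847 = 1213.3.
True-score variance = 564.997 + 483.847 = 1048.84, so reliability = 0.8645.
Error variance = 1213.3 − 1048.84 = 164.453; SEM = √164.453 = 12.824.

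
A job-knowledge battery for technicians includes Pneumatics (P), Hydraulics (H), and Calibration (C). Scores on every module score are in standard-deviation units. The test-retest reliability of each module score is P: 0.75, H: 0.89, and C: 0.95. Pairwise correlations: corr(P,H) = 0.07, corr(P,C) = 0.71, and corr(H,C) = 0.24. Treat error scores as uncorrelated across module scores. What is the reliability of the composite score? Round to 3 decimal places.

Var(P+H+C) = 3 + 2·[0.07 + 0.71 + 0.24] = 3 + 2.04 = 5.04.
Because errors are independent across components, Cov(Tᵢ,Tⱼ) = Cov(Xᵢ,Xⱼ); the off-diagonal part of the true-score variance is the same as above.
True-score variance = [0.75 + 0.89 + 0.95] + 2.04 = 2.59 + 2.04 = 4.63.
Reliability = 4.63 / 5.04 = 0.919.

0.919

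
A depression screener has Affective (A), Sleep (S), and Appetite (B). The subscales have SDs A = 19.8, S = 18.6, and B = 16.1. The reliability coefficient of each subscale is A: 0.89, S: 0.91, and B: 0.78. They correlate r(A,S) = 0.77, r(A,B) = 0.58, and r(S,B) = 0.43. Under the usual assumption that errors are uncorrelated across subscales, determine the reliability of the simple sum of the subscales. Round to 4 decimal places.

Var(A+S+B) = 19.8² + 18.6² + 16.1² + 2·[19.8·18.6·0.77 + 19.8·16.1·0.58 + 18.6·16.1·0.43] = 997.21 + 1194.47 = 2191.68.
Under uncorrelated errors the observed covariances equal the true-score covariances, so only the own-variance terms attenuate.
True-score variance = [19.8²·0.89 + 18.6²·0.91 + 16.1²·0.78] + 1194.47 = 865.923 + 1194.47 = 2060.39.
Reliability = 2060.39 / 2191.68 = 0.9401.

0.9401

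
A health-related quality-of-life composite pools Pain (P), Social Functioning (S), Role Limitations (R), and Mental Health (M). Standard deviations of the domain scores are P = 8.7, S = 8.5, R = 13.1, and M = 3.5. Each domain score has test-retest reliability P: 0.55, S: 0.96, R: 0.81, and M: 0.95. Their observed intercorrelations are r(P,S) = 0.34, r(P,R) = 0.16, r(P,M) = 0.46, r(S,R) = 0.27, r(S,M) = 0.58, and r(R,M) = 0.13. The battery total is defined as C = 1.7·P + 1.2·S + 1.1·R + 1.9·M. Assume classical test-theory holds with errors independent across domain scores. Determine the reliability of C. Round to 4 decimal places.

Var(C) = 1.7²·8.7² + 1.2²·8.5² + 1.1²·13.1² + 1.9²·3.5² + 2·[2.04·8.7·8.5·0.34 + 1.87·8.7·13.1·0.16 + 3.23·8.7·3.5·0.46 + 1.32·8.5·13.1·0.27 + 2.28·8.5·3.5·0.58 + 2.09·13.1·3.5·0.13] = 574.655 + 444.236 = 1018.89.
With uncorrelated errors the cross-covariances are all true-score covariance, so they carry over unchanged; only the diagonal terms shrink to ρᵢσᵢ².
True-score variance = [1.7²·8.7²·0.55 + 1.2²·8.5²·0.96 + 1.1²·13.1²·0.81 + 1.9²·3.5²·0.95] + 444.236 = 430.394 + 444.236 = 874.63.
Reliability = 874.63 / 1018.89 = 0.8584.

0.8584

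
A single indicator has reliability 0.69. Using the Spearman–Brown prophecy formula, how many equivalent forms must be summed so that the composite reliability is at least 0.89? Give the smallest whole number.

4

k ≥ ρ*(1−ρ₁)/(ρ₁(1−ρ*)) = 0.89·0.31 / (0.69·0.11) = 3.635.
Smallest integer k = 4.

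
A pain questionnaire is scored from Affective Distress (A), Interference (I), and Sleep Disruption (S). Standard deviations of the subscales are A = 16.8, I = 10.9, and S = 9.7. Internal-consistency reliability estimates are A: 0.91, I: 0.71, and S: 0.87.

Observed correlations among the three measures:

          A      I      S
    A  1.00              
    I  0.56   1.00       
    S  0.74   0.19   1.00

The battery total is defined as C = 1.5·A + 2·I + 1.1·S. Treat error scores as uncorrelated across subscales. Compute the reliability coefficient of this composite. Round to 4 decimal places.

Var(C) = 1.5²·16.8² + 2²·10.9² + 1.1²·9.7² + 2·[3·16.8·10.9·0.56 + 1.65·16.8·9.7·0.74 + 2.2·10.9·9.7·0.19] = 1224.13 + 1101.62 = 2325.75.
Under uncorrelated errors the observed covariances equal the true-score covariances, so only the own-variance terms attenuate.
True-score variance = [1.5²·16.8²·0.91 + 2²·10.9²·0.71 + 1.1²·9.7²·0.87] + 1101.62 = 1014.36 + 1101.62 = 2115.98.
Reliability = 2115.98 / 2325.75 = 0.9098.

0.9098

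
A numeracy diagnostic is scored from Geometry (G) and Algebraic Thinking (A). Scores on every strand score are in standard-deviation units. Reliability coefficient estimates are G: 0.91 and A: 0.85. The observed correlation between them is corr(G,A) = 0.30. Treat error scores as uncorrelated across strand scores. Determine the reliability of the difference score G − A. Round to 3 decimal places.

Var(G−A) = 1 + 1 − 2·0.30 = 2 − 0.6 = 1.4.
Because errors are independent across components, Cov(Tᵢ,Tⱼ) = Cov(Xᵢ,Xⱼ); the off-diagonal part of the true-score variance is the same as above.
True-score variance = [0.91 + 0.85] − 0.6 = 1.76 − 0.6 = 1.16.
Reliability = 1.16 / 1.4 = 0.829.

0.829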